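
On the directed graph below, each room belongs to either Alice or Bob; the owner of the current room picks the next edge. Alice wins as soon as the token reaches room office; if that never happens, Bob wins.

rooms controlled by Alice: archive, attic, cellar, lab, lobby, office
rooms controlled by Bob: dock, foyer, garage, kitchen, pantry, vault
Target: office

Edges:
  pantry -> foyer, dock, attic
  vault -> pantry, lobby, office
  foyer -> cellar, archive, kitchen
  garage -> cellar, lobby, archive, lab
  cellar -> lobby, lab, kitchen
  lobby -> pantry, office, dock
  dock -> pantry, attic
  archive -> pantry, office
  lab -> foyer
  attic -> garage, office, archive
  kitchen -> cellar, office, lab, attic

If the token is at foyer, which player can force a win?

Bob

A0 = {office}
A1: add {archive, attic, lobby} — lobby (Alice) has lobby→office; archive (Alice) has archive→office; attic (Alice) has attic→office.
A2: add {cellar} — cellar (Alice) has cellar→lobby.
A3 = A2; e.g. pantry (Bob) can still go to foyer. Fixed point.
foyer never enters the attractor, so Bob can avoid the target forever.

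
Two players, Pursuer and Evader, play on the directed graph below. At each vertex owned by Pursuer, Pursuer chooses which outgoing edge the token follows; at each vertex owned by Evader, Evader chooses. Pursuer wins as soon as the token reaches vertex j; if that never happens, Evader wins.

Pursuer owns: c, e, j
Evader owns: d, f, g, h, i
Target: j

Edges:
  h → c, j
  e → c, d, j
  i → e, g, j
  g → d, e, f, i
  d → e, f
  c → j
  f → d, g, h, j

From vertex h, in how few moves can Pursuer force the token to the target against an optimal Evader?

2

A0 = {j}
A1: add {c, e} — c (Pursuer) has c→j; e (Pursuer) has e→j.
A2: add {h} — h (Evader): all of {c, j} already in.
A3 = A2; e.g. d (Evader) can still go to f. Fixed point.
h enters the attractor at level 2, so Pursuer can force the target in 2 moves from there.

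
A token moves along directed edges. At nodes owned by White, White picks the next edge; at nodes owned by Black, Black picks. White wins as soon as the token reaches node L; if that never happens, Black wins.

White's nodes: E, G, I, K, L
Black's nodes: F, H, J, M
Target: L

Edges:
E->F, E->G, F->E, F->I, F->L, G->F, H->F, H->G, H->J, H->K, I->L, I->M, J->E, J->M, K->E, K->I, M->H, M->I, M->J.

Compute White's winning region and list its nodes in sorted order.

A0 = {L}
A1: add {I} — I (White) has I→L.
A2: add {K} — K (White) has K→I.
A3 = A2; e.g. E (White) has no edge into A2. Fixed point.
White's winning region = {I, K, L}.

I, K, L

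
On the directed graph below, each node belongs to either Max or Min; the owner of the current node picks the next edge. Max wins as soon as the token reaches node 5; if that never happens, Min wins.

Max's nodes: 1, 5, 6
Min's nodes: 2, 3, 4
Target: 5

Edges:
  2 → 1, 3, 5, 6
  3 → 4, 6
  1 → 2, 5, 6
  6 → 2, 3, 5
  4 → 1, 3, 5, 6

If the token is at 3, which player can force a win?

Min

A0 = {5}
A1: add {1, 6} — 1 (Max) has 1→5; 6 (Max) has 6→5.
A2 = A1; e.g. 2 (Min) can still go to 3. Fixed point.
3 never enters the attractor, so Min can avoid the target forever.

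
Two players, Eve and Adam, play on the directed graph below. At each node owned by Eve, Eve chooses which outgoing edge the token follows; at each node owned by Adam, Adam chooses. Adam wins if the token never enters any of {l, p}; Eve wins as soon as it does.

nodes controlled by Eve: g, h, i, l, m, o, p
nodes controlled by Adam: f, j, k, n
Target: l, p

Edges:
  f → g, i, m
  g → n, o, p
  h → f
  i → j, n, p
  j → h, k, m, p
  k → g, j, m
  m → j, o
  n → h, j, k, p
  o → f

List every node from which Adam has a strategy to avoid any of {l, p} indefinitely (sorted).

f, h, j, k, m, n, o

A0 = {l, p}
A1: add {g, i} — g (Eve) has g→p; i (Eve) has i→p.
A2 = A1; e.g. f (Adam) can still go to m. Fixed point.
Eve's attractor = {g, i, l, p}; Adam avoids the target exactly from the complement.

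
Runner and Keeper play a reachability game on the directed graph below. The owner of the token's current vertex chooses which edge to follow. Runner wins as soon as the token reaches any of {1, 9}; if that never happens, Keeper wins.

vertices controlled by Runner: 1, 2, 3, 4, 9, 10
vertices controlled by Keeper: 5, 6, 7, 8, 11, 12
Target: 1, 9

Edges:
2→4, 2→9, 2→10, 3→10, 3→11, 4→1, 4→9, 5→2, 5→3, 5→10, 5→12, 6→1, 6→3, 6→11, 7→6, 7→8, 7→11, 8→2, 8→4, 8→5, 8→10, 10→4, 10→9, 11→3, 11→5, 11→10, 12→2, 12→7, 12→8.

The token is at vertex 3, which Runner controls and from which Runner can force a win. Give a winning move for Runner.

A0 = {1, 9}
A1: add {2, 4, 10} — 2 (Runner) has 2→9; 4 (Runner) has 4→1; 10 (Runner) has 10→9.
A2: add {3} — 3 (Runner) has 3→10.
A3 = A2; e.g. 5 (Keeper) can still go to 12. Fixed point.
From 3, successor 10 is in the attractor (rank 1); the other successor 11 is not.

10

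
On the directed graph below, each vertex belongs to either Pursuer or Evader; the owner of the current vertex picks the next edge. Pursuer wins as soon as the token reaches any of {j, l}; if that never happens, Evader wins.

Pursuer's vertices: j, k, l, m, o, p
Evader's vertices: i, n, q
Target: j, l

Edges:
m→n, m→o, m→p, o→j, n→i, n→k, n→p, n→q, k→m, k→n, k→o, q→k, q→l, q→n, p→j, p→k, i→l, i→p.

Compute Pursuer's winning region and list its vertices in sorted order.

A0 = {j, l}
A1: add {o, p} — o (Pursuer) has o→j; p (Pursuer) has p→j.
A2: add {i, k, m} — i (Evader): all of {l, p} already in; k (Pursuer) has k→o; m (Pursuer) has m→o.
A3 = A2; e.g. n (Evader) can still go to q. Fixed point.
Pursuer's winning region = {i, j, k, l, m, o, p}.

i, j, k, l, m, o, p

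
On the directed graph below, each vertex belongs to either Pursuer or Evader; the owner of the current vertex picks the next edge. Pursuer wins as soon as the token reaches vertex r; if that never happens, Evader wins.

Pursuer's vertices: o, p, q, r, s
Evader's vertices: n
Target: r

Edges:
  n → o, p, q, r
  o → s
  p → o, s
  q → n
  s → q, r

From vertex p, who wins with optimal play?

Pursuer

A0 = {r}
A1: add {s} — s (Pursuer) has s→r.
A2: add {o, p} — o (Pursuer) has o→s; p (Pursuer) has p→s.
A3 = A2; e.g. n (Evader) can still go to q. Fixed point.
p ∈ A2, so Pursuer can force the target.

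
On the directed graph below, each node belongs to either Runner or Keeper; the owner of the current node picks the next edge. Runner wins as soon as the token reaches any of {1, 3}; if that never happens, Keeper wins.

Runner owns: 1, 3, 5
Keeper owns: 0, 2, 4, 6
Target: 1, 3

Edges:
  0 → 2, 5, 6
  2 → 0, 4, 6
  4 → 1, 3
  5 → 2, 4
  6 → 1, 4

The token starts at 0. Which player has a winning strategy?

A0 = {1, 3}
A1: add {4} — 4 (Keeper): all of {1, 3} already in.
A2: add {5, 6} — 5 (Runner) has 5→4; 6 (Keeper): all of {1, 4} already in.
A3 = A2; e.g. 0 (Keeper) can still go to 2. Fixed point.
0 never enters the attractor, so Keeper can avoid the target forever.

Keeper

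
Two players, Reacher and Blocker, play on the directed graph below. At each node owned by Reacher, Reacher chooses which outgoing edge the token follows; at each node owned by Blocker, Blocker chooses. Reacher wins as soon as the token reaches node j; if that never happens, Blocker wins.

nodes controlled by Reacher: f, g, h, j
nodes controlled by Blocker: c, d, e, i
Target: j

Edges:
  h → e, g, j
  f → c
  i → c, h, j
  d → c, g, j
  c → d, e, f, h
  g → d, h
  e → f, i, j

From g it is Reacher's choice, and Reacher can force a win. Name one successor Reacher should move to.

A0 = {j}
A1: add {h} — h (Reacher) has h→j.
A2: add {g} — g (Reacher) has g→h.
A3 = A2; e.g. c (Blocker) can still go to d. Fixed point.
From g, successor h is in the attractor (rank 1); the other successor d is not.

h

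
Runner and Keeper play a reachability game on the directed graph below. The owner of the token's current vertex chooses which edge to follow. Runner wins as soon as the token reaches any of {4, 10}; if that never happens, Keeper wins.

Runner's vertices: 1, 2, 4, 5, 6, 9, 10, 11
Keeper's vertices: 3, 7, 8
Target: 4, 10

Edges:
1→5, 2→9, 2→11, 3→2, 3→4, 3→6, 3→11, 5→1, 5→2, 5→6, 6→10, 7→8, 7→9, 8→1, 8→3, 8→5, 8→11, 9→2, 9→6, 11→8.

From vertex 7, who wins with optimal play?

A0 = {4, 10}
A1: add {6} — 6 (Runner) has 6→10.
A2: add {5, 9} — 5 (Runner) has 5→6; 9 (Runner) has 9→6.
A3: add {1, 2} — 1 (Runner) has 1→5; 2 (Runner) has 2→9.
A4 = A3; e.g. 3 (Keeper) can still go to 11. Fixed point.
7 never enters the attractor, so Keeper can avoid the target forever.

Keeper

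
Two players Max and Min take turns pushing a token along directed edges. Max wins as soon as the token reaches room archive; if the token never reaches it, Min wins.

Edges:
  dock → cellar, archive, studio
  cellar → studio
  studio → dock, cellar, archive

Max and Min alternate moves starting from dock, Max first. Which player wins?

Track states (vertex, player-to-move).
A0 = {(archive,Max), (archive,Min)}
A1: add {(dock,Max), (studio,Max)}.
(dock,Max) ∈ A1 ⇒ Max forces the target.

Max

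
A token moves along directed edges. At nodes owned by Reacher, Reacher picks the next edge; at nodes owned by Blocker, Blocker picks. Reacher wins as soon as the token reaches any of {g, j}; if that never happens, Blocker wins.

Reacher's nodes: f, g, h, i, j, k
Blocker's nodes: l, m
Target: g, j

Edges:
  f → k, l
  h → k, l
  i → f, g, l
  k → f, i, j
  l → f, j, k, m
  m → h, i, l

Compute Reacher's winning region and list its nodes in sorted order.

f, g, h, i, j, k

A0 = {g, j}
A1: add {i, k} — i (Reacher) has i→g; k (Reacher) has k→j.
A2: add {f, h} — f (Reacher) has f→k; h (Reacher) has h→k.
A3 = A2; e.g. l (Blocker) can still go to m. Fixed point.
Reacher's winning region = {f, g, h, i, j, k}.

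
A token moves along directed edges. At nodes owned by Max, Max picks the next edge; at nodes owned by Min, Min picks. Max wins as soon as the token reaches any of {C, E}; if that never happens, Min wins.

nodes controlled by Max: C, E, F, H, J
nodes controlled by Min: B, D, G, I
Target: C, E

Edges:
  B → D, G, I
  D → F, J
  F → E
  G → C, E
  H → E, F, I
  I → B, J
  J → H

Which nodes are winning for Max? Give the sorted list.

C, D, E, F, G, H, J

A0 = {C, E}
A1: add {F, G, H} — F (Max) has F→E; G (Min): all of {C, E} already in; H (Max) has H→E.
A2: add {J} — J (Max) has J→H.
A3: add {D} — D (Min): all of {F, J} already in.
A4 = A3; e.g. B (Min) can still go to I. Fixed point.
Max's winning region = {C, D, E, F, G, H, J}.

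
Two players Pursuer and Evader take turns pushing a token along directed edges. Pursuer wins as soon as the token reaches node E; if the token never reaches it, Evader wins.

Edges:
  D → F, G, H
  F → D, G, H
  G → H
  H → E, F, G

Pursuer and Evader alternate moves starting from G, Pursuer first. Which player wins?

Track states (vertex, player-to-move).
A0 = {(E,Pursuer), (E,Evader)}
A1: add {(H,Pursuer)}.
A2: add {(G,Evader)}.
A3: add {(D,Pursuer), (F,Pursuer)}.
A4 = A3; e.g. (D,Evader) stays out. (G,Pursuer) never enters ⇒ Evader avoids the target.

Evader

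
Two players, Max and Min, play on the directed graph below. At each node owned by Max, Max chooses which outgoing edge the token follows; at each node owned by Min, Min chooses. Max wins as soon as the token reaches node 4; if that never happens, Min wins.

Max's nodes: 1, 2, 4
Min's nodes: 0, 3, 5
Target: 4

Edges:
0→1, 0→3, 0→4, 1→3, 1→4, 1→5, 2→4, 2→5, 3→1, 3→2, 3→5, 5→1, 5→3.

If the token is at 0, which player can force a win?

Min

A0 = {4}
A1: add {1, 2} — 1 (Max) has 1→4; 2 (Max) has 2→4.
A2 = A1; e.g. 0 (Min) can still go to 3. Fixed point.
0 never enters the attractor, so Min can avoid the target forever.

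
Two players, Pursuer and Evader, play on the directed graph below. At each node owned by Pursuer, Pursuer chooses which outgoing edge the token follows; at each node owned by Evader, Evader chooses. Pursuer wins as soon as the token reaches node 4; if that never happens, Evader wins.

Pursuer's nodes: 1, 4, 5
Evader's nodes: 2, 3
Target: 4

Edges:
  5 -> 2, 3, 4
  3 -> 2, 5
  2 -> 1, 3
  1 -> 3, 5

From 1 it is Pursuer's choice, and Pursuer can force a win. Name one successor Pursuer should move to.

5

A0 = {4}
A1: add {5} — 5 (Pursuer) has 5→4.
A2: add {1} — 1 (Pursuer) has 1→5.
A3 = A2; e.g. 2 (Evader) can still go to 3. Fixed point.
From 1, successor 5 is in the attractor (rank 1); the other successor 3 is not.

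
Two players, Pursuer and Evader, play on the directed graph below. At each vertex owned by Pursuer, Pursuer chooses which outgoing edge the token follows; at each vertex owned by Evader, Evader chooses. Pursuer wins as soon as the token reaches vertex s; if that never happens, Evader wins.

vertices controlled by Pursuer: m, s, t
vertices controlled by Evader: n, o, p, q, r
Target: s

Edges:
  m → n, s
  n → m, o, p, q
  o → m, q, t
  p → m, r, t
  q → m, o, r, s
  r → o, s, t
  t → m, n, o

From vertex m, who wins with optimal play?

Pursuer

A0 = {s}
A1: add {m} — m (Pursuer) has m→s.
m ∈ A1, so Pursuer can force the target.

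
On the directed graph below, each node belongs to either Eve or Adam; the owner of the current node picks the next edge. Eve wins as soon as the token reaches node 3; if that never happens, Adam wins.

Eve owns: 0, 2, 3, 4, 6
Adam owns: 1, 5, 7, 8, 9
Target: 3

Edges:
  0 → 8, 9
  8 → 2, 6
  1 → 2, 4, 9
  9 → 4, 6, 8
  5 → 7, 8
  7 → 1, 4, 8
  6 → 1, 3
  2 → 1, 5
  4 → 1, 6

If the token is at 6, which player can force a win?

A0 = {3}
A1: add {6} — 6 (Eve) has 6→3.
6 ∈ A1, so Eve can force the target.

Eve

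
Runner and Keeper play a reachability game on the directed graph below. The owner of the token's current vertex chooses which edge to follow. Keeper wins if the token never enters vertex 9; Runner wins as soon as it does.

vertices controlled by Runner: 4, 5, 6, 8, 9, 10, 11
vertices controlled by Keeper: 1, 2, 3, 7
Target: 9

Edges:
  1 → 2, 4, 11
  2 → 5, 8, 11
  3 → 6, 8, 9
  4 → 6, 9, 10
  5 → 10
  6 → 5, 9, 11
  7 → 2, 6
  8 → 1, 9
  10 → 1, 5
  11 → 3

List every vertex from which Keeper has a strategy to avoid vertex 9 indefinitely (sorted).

A0 = {9}
A1: add {4, 6, 8} — 4 (Runner) has 4→9; 6 (Runner) has 6→9; 8 (Runner) has 8→9.
A2: add {3} — 3 (Keeper): all of {6, 8, 9} already in.
A3: add {11} — 11 (Runner) has 11→3.
A4 = A3; e.g. 1 (Keeper) can still go to 2. Fixed point.
Runner's attractor = {3, 4, 6, 8, 9, 11}; Keeper avoids the target exactly from the complement.

1, 2, 5, 7, 10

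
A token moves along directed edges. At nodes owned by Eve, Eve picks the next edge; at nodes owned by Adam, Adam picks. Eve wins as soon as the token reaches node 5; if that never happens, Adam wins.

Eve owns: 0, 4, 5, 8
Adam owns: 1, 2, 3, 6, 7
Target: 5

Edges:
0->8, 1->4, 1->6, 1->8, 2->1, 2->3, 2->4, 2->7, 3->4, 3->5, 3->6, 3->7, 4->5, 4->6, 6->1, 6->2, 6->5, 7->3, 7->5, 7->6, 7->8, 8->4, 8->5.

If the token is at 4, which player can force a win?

A0 = {5}
A1: add {4, 8} — 4 (Eve) has 4→5; 8 (Eve) has 8→5.
4 ∈ A1, so Eve can force the target.

Eve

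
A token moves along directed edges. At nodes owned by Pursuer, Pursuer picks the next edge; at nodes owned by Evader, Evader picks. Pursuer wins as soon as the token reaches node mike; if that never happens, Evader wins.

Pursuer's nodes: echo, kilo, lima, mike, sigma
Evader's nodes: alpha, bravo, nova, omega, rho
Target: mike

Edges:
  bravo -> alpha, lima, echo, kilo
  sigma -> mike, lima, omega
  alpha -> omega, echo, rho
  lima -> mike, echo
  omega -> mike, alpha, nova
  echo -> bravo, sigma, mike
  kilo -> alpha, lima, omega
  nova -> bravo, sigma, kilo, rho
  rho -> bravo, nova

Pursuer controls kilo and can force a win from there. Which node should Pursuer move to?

lima

A0 = {mike}
A1: add {echo, lima, sigma} — sigma (Pursuer) has sigma→mike; lima (Pursuer) has lima→mike; echo (Pursuer) has echo→mike.
A2: add {kilo} — kilo (Pursuer) has kilo→lima.
A3 = A2; e.g. bravo (Evader) can still go to alpha. Fixed point.
From kilo, successor lima is in the attractor (rank 1); the other successors alpha, omega are not.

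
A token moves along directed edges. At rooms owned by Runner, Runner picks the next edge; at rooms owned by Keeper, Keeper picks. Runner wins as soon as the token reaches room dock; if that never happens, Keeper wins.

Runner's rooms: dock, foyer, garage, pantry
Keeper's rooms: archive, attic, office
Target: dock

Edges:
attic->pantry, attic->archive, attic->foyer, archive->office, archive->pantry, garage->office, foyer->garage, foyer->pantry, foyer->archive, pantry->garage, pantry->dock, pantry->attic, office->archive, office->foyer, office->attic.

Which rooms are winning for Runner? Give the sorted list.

dock, foyer, pantry

A0 = {dock}
A1: add {pantry} — pantry (Runner) has pantry→dock.
A2: add {foyer} — foyer (Runner) has foyer→pantry.
A3 = A2; e.g. garage (Runner) has no edge into A2. Fixed point.
Runner's winning region = {dock, foyer, pantry}.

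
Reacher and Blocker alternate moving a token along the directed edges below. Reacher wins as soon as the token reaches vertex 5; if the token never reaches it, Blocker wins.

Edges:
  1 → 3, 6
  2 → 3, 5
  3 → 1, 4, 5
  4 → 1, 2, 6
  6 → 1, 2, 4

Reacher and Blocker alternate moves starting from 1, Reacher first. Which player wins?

Track states (vertex, player-to-move).
A0 = {(5,Reacher), (5,Blocker)}
A1: add {(2,Reacher), (3,Reacher)}.
A2: add {(2,Blocker)}.
A3: add {(4,Reacher), (6,Reacher)}.
A4: add {(1,Blocker)}.
A5 = A4; e.g. (1,Reacher) stays out. (1,Reacher) never enters ⇒ Blocker avoids the target.

Blocker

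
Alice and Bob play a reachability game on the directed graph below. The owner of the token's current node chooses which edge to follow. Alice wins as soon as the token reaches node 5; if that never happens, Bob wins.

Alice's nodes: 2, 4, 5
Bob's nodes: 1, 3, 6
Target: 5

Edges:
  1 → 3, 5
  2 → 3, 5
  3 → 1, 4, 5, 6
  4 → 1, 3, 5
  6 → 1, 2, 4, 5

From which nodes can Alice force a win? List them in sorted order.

A0 = {5}
A1: add {2, 4} — 2 (Alice) has 2→5; 4 (Alice) has 4→5.
A2 = A1; e.g. 1 (Bob) can still go to 3. Fixed point.
Alice's winning region = {2, 4, 5}.

2, 4, 5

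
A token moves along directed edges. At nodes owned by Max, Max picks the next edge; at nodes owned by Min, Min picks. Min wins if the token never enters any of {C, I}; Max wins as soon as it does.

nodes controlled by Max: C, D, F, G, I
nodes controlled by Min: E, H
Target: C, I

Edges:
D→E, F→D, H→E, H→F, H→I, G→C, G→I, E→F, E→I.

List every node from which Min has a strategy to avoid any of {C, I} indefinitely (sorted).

A0 = {C, I}
A1: add {G} — G (Max) has G→C.
A2 = A1; e.g. D (Max) has no edge into A1. Fixed point.
Max's attractor = {C, G, I}; Min avoids the target exactly from the complement.

D, E, F, H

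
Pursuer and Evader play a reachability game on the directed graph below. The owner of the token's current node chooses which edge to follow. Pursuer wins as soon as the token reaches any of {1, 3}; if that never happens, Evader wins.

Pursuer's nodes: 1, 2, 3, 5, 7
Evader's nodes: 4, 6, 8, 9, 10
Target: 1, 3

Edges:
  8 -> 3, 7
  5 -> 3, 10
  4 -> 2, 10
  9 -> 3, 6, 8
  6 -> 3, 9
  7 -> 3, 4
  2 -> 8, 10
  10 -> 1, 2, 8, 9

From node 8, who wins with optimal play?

A0 = {1, 3}
A1: add {5, 7} — 5 (Pursuer) has 5→3; 7 (Pursuer) has 7→3.
A2: add {8} — 8 (Evader): all of {3, 7} already in.
8 ∈ A2, so Pursuer can force the target.

Pursuer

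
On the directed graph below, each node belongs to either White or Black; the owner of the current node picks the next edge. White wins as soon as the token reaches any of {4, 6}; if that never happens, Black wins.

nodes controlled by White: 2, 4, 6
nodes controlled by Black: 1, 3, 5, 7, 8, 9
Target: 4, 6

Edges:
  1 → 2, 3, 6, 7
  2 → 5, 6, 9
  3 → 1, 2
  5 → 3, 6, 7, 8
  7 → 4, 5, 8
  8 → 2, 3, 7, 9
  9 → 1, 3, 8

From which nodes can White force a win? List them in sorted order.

A0 = {4, 6}
A1: add {2} — 2 (White) has 2→6.
A2 = A1; e.g. 1 (Black) can still go to 3. Fixed point.
White's winning region = {2, 4, 6}.

2, 4, 6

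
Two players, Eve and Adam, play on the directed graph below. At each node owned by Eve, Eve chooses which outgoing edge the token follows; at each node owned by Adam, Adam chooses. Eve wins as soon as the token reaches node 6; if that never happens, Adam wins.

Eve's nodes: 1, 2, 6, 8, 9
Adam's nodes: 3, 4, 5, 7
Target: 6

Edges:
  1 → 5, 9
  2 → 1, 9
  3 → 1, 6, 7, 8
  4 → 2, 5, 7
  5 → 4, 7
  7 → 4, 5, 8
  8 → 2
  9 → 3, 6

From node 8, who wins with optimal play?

A0 = {6}
A1: add {9} — 9 (Eve) has 9→6.
A2: add {1, 2} — 1 (Eve) has 1→9; 2 (Eve) has 2→9.
A3: add {8} — 8 (Eve) has 8→2.
A4 = A3; e.g. 3 (Adam) can still go to 7. Fixed point.
8 ∈ A3, so Eve can force the target.

Eve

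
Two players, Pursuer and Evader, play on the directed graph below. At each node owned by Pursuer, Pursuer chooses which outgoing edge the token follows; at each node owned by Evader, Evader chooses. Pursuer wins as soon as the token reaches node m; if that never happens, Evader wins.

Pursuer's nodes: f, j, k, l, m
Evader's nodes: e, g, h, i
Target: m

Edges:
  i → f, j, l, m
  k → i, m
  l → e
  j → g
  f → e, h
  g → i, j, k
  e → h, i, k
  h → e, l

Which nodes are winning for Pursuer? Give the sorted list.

k, m

A0 = {m}
A1: add {k} — k (Pursuer) has k→m.
A2 = A1; e.g. e (Evader) can still go to h. Fixed point.
Pursuer's winning region = {k, m}.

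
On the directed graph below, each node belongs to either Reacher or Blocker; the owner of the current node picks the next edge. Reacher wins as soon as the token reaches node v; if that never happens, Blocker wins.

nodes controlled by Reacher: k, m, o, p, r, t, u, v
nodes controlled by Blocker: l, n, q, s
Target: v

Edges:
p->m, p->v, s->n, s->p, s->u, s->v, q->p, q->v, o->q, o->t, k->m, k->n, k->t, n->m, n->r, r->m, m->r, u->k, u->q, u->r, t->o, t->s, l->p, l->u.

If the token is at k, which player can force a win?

Reacher

A0 = {v}
A1: add {p} — p (Reacher) has p→v.
A2: add {q} — q (Blocker): all of {p, v} already in.
A3: add {o, u} — o (Reacher) has o→q; u (Reacher) has u→q.
A4: add {l, t} — l (Blocker): all of {p, u} already in; t (Reacher) has t→o.
A5: add {k} — k (Reacher) has k→t.
A6 = A5; e.g. m (Reacher) has no edge into A5. Fixed point.
k ∈ A5, so Reacher can force the target.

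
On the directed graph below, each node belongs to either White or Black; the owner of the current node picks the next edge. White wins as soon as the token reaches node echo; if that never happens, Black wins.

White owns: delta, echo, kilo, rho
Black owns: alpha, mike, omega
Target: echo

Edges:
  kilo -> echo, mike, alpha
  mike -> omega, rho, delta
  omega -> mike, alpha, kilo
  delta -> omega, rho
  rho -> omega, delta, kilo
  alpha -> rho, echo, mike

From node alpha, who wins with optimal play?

A0 = {echo}
A1: add {kilo} — kilo (White) has kilo→echo.
A2: add {rho} — rho (White) has rho→kilo.
A3: add {delta} — delta (White) has delta→rho.
A4 = A3; e.g. omega (Black) can still go to mike. Fixed point.
alpha never enters the attractor, so Black can avoid the target forever.

Black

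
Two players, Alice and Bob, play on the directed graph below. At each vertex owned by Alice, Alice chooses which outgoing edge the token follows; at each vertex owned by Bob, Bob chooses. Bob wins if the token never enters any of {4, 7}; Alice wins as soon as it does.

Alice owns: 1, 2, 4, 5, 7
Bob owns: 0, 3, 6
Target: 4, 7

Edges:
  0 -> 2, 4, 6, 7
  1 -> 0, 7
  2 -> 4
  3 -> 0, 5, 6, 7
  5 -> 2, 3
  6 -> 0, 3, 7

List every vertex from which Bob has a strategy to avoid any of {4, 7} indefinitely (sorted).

A0 = {4, 7}
A1: add {1, 2} — 1 (Alice) has 1→7; 2 (Alice) has 2→4.
A2: add {5} — 5 (Alice) has 5→2.
A3 = A2; e.g. 0 (Bob) can still go to 6. Fixed point.
Alice's attractor = {1, 2, 4, 5, 7}; Bob avoids the target exactly from the complement.

0, 3, 6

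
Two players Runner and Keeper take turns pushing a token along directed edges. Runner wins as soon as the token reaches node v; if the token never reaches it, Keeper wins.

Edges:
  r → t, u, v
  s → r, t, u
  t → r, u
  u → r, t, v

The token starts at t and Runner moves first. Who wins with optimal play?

Keeper

Track states (vertex, player-to-move).
A0 = {(v,Runner), (v,Keeper)}
A1: add {(r,Runner), (u,Runner)}.
A2: add {(t,Keeper)}.
A3: add {(s,Runner)}.
A4 = A3; e.g. (r,Keeper) stays out. (t,Runner) never enters ⇒ Keeper avoids the target.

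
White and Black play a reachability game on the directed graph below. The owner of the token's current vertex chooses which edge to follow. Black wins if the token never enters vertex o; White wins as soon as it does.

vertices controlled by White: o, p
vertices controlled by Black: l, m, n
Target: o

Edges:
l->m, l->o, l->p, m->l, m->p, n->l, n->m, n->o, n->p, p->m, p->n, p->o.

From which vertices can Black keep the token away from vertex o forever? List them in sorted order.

l, m, n

A0 = {o}
A1: add {p} — p (White) has p→o.
A2 = A1; e.g. l (Black) can still go to m. Fixed point.
White's attractor = {o, p}; Black avoids the target exactly from the complement.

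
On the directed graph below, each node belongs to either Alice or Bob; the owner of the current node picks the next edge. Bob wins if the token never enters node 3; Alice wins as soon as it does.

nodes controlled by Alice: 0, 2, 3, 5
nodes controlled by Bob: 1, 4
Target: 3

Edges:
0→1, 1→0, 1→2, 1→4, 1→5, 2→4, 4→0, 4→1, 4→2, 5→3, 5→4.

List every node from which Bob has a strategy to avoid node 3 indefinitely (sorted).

0, 1, 2, 4

A0 = {3}
A1: add {5} — 5 (Alice) has 5→3.
A2 = A1; e.g. 0 (Alice) has no edge into A1. Fixed point.
Alice's attractor = {3, 5}; Bob avoids the target exactly from the complement.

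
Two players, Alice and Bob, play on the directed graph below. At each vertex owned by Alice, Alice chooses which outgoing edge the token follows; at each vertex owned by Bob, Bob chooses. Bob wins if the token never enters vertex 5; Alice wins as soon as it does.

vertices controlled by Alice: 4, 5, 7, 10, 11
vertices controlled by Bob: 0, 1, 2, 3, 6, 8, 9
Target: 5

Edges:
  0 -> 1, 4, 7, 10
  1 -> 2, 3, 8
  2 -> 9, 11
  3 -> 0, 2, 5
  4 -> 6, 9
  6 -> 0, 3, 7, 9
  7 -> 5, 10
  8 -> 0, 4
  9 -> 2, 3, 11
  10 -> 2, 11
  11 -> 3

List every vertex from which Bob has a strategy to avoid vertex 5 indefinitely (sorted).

0, 1, 2, 3, 4, 6, 8, 9, 10, 11

A0 = {5}
A1: add {7} — 7 (Alice) has 7→5.
A2 = A1; e.g. 0 (Bob) can still go to 1. Fixed point.
Alice's attractor = {5, 7}; Bob avoids the target exactly from the complement.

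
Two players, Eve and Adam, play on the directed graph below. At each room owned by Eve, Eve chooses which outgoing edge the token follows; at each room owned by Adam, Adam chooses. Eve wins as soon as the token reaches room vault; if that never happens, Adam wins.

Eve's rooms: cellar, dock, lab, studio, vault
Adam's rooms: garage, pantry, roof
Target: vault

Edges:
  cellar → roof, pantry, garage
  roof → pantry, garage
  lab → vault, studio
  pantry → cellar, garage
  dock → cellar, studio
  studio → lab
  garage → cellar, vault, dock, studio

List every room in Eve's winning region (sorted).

dock, lab, studio, vault

A0 = {vault}
A1: add {lab} — lab (Eve) has lab→vault.
A2: add {studio} — studio (Eve) has studio→lab.
A3: add {dock} — dock (Eve) has dock→studio.
A4 = A3; e.g. cellar (Eve) has no edge into A3. Fixed point.
Eve's winning region = {dock, lab, studio, vault}.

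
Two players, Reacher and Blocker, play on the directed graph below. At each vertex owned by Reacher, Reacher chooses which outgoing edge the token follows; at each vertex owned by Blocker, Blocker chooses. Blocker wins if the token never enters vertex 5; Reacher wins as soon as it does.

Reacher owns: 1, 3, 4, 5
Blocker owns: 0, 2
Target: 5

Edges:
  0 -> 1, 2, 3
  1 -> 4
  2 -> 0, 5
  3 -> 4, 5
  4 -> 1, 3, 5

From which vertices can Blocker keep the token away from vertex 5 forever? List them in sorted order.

A0 = {5}
A1: add {3, 4} — 3 (Reacher) has 3→5; 4 (Reacher) has 4→5.
A2: add {1} — 1 (Reacher) has 1→4.
A3 = A2; e.g. 0 (Blocker) can still go to 2. Fixed point.
Reacher's attractor = {1, 3, 4, 5}; Blocker avoids the target exactly from the complement.

0, 2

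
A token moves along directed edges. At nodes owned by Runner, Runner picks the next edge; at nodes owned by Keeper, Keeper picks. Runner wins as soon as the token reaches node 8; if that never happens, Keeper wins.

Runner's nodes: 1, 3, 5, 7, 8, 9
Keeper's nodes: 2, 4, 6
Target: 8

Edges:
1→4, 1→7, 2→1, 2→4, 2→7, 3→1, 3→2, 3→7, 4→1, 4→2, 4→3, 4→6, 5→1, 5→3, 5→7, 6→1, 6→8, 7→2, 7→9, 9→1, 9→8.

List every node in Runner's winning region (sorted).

A0 = {8}
A1: add {9} — 9 (Runner) has 9→8.
A2: add {7} — 7 (Runner) has 7→9.
A3: add {1, 3, 5} — 1 (Runner) has 1→7; 3 (Runner) has 3→7; 5 (Runner) has 5→7.
A4: add {6} — 6 (Keeper): all of {1, 8} already in.
A5 = A4; e.g. 2 (Keeper) can still go to 4. Fixed point.
Runner's winning region = {1, 3, 5, 6, 7, 8, 9}.

1, 3, 5, 6, 7, 8, 9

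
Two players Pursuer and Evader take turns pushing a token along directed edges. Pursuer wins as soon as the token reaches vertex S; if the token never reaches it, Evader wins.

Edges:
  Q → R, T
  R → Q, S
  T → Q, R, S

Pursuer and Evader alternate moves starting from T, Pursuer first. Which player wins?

Track states (vertex, player-to-move).
A0 = {(S,Pursuer), (S,Evader)}
A1: add {(R,Pursuer), (T,Pursuer)}.
(T,Pursuer) ∈ A1 ⇒ Pursuer forces the target.

Pursuer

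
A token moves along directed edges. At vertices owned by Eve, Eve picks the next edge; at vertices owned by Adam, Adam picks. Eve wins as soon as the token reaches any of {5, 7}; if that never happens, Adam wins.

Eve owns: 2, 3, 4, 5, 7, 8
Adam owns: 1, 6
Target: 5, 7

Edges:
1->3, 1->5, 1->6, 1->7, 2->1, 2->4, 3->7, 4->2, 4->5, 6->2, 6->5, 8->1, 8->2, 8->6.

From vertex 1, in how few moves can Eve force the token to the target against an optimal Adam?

A0 = {5, 7}
A1: add {3, 4} — 3 (Eve) has 3→7; 4 (Eve) has 4→5.
A2: add {2} — 2 (Eve) has 2→4.
A3: add {6, 8} — 6 (Adam): all of {2, 5} already in; 8 (Eve) has 8→2.
A4: add {1} — 1 (Adam): all of {3, 5, 6, 7} already in.
A4 = all vertices. Fixed point.
1 enters the attractor at level 4, so Eve can force the target in 4 moves from there.

4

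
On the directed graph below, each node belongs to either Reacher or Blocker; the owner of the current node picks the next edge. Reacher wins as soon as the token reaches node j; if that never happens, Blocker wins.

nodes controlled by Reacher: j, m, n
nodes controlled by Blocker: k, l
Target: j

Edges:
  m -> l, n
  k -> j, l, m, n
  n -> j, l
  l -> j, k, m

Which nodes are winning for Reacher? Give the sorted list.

A0 = {j}
A1: add {n} — n (Reacher) has n→j.
A2: add {m} — m (Reacher) has m→n.
A3 = A2; e.g. k (Blocker) can still go to l. Fixed point.
Reacher's winning region = {j, m, n}.

j, m, n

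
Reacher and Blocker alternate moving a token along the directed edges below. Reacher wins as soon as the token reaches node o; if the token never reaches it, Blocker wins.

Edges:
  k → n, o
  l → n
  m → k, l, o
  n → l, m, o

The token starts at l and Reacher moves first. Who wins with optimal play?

Blocker

Track states (vertex, player-to-move).
A0 = {(o,Reacher), (o,Blocker)}
A1: add {(k,Reacher), (m,Reacher), (n,Reacher)}.
A2: add {(k,Blocker), (l,Blocker)}.
A3 = A2; e.g. (l,Reacher) stays out. (l,Reacher) never enters ⇒ Blocker avoids the target.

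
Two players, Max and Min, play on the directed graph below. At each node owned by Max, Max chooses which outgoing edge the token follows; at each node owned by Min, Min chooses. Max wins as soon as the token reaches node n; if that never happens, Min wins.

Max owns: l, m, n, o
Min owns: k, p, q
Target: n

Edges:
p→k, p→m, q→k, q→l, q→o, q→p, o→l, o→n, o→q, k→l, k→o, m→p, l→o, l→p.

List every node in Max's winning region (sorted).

A0 = {n}
A1: add {o} — o (Max) has o→n.
A2: add {l} — l (Max) has l→o.
A3: add {k} — k (Min): all of {l, o} already in.
A4 = A3; e.g. m (Max) has no edge into A3. Fixed point.
Max's winning region = {k, l, n, o}.

k, l, n, o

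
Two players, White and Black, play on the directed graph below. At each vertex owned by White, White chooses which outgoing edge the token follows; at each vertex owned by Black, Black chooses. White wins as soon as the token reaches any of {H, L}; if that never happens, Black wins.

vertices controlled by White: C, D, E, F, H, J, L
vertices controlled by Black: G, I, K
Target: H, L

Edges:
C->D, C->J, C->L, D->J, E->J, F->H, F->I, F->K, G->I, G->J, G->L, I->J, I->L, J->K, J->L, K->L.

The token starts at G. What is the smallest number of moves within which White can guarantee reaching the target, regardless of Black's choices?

A0 = {H, L}
A1: add {C, F, J, K} — C (White) has C→L; F (White) has F→H; J (White) has J→L; K (Black): all of {L} already in.
A2: add {D, E, I} — D (White) has D→J; E (White) has E→J; I (Black): all of {J, L} already in.
A3: add {G} — G (Black): all of {I, J, L} already in.
A3 = all vertices. Fixed point.
G enters the attractor at level 3, so White can force the target in 3 moves from there.

3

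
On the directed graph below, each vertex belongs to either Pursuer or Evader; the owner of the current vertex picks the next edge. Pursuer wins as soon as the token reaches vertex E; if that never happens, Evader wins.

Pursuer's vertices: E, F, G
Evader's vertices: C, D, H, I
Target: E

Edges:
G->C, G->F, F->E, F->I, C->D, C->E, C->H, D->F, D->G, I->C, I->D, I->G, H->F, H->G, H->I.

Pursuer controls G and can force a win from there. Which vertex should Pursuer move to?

A0 = {E}
A1: add {F} — F (Pursuer) has F→E.
A2: add {G} — G (Pursuer) has G→F.
A3: add {D} — D (Evader): all of {F, G} already in.
A4 = A3; e.g. C (Evader) can still go to H. Fixed point.
From G, successor F is in the attractor (rank 1); the other successor C is not.

F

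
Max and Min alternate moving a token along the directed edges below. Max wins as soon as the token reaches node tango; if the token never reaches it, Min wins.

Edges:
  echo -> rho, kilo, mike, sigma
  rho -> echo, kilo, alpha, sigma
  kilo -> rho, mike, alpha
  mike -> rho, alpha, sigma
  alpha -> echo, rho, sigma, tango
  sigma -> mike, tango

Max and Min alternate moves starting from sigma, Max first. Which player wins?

Track states (vertex, player-to-move).
A0 = {(tango,Max), (tango,Min)}
A1: add {(alpha,Max), (sigma,Max)}.
(sigma,Max) ∈ A1 ⇒ Max forces the target.

Max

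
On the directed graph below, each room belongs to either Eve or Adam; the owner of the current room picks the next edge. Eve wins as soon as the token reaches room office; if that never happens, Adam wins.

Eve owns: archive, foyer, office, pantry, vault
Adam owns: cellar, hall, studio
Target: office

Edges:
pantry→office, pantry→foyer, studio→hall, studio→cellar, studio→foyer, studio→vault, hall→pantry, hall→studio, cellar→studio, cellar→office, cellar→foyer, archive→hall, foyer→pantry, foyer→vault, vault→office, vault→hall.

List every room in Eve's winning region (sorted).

foyer, office, pantry, vault

A0 = {office}
A1: add {pantry, vault} — pantry (Eve) has pantry→office; vault (Eve) has vault→office.
A2: add {foyer} — foyer (Eve) has foyer→pantry.
A3 = A2; e.g. studio (Adam) can still go to hall. Fixed point.
Eve's winning region = {foyer, office, pantry, vault}.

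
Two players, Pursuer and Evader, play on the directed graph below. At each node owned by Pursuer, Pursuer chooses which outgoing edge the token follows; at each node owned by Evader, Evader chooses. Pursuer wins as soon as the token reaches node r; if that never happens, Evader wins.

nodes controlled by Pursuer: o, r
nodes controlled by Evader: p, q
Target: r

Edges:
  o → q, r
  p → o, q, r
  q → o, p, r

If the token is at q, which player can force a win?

Evader

A0 = {r}
A1: add {o} — o (Pursuer) has o→r.
A2 = A1; e.g. p (Evader) can still go to q. Fixed point.
q never enters the attractor, so Evader can avoid the target forever.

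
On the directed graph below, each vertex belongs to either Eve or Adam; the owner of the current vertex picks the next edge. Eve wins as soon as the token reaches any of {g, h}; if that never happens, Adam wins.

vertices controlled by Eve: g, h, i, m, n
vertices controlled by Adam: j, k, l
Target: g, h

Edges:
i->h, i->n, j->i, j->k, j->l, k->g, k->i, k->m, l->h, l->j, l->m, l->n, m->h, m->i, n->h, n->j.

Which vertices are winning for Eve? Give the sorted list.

A0 = {g, h}
A1: add {i, m, n} — i (Eve) has i→h; m (Eve) has m→h; n (Eve) has n→h.
A2: add {k} — k (Adam): all of {g, i, m} already in.
A3 = A2; e.g. j (Adam) can still go to l. Fixed point.
Eve's winning region = {g, h, i, k, m, n}.

g, h, i, k, m, n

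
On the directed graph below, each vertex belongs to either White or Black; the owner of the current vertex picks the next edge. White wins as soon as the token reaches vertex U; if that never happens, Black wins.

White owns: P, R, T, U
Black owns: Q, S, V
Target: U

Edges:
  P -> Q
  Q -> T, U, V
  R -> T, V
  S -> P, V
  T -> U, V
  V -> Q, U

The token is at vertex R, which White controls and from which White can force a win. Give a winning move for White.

A0 = {U}
A1: add {T} — T (White) has T→U.
A2: add {R} — R (White) has R→T.
A3 = A2; e.g. P (White) has no edge into A2. Fixed point.
From R, successor T is in the attractor (rank 1); the other successor V is not.

T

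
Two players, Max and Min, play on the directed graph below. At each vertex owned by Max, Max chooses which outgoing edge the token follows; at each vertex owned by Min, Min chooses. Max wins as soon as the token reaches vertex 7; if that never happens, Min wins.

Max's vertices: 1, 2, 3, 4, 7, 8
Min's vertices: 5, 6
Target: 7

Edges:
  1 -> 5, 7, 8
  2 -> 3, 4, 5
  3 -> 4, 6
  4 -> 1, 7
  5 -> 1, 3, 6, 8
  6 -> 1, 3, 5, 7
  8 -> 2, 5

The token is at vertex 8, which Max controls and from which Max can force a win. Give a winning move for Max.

A0 = {7}
A1: add {1, 4} — 1 (Max) has 1→7; 4 (Max) has 4→7.
A2: add {2, 3} — 2 (Max) has 2→4; 3 (Max) has 3→4.
A3: add {8} — 8 (Max) has 8→2.
A4 = A3; e.g. 5 (Min) can still go to 6. Fixed point.
From 8, successor 2 is in the attractor (rank 2); the other successor 5 is not.

2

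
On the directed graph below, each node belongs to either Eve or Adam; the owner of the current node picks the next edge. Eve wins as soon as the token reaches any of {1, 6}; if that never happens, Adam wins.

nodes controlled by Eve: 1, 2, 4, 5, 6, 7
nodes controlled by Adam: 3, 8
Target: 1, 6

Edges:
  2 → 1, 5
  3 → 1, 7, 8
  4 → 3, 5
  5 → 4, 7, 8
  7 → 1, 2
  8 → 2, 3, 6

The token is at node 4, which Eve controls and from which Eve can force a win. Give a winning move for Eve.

5

A0 = {1, 6}
A1: add {2, 7} — 2 (Eve) has 2→1; 7 (Eve) has 7→1.
A2: add {5} — 5 (Eve) has 5→7.
A3: add {4} — 4 (Eve) has 4→5.
A4 = A3; e.g. 3 (Adam) can still go to 8. Fixed point.
From 4, successor 5 is in the attractor (rank 2); the other successor 3 is not.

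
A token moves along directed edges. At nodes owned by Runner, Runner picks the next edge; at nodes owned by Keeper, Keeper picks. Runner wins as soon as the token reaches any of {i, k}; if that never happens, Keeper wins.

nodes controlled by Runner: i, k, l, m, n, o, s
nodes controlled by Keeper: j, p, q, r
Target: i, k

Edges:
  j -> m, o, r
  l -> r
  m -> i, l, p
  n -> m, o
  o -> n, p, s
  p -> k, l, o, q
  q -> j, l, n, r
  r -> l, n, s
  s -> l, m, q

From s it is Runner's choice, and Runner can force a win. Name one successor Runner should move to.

m

A0 = {i, k}
A1: add {m} — m (Runner) has m→i.
A2: add {n, s} — n (Runner) has n→m; s (Runner) has s→m.
A3: add {o} — o (Runner) has o→n.
A4 = A3; e.g. j (Keeper) can still go to r. Fixed point.
From s, successor m is in the attractor (rank 1); the other successors l, q are not.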